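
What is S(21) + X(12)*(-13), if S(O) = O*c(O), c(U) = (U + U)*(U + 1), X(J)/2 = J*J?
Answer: 15660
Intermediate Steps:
X(J) = 2*J² (X(J) = 2*(J*J) = 2*J²)
c(U) = 2*U*(1 + U) (c(U) = (2*U)*(1 + U) = 2*U*(1 + U))
S(O) = 2*O²*(1 + O) (S(O) = O*(2*O*(1 + O)) = 2*O²*(1 + O))
S(21) + X(12)*(-13) = 2*21²*(1 + 21) + (2*12²)*(-13) = 2*441*22 + (2*144)*(-13) = 19404 + 288*(-13) = 19404 - 3744 = 15660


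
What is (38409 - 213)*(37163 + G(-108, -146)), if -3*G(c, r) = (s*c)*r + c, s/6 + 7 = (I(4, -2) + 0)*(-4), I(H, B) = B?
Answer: 216303948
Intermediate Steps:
s = 6 (s = -42 + 6*((-2 + 0)*(-4)) = -42 + 6*(-2*(-4)) = -42 + 6*8 = -42 + 48 = 6)
G(c, r) = -c/3 - 2*c*r (G(c, r) = -((6*c)*r + c)/3 = -(6*c*r + c)/3 = -(c + 6*c*r)/3 = -c/3 - 2*c*r)
(38409 - 213)*(37163 + G(-108, -146)) = (38409 - 213)*(37163 - ⅓*(-108)*(1 + 6*(-146))) = 38196*(37163 - ⅓*(-108)*(1 - 876)) = 38196*(37163 - ⅓*(-108)*(-875)) = 38196*(37163 - 31500) = 38196*5663 = 216303948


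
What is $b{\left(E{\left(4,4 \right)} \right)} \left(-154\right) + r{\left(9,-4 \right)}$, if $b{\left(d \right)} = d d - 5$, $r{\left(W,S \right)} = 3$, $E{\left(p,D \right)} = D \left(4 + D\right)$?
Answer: $-156923$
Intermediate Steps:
$b{\left(d \right)} = -5 + d^{2}$ ($b{\left(d \right)} = d^{2} - 5 = -5 + d^{2}$)
$b{\left(E{\left(4,4 \right)} \right)} \left(-154\right) + r{\left(9,-4 \right)} = \left(-5 + \left(4 \left(4 + 4\right)\right)^{2}\right) \left(-154\right) + 3 = \left(-5 + \left(4 \cdot 8\right)^{2}\right) \left(-154\right) + 3 = \left(-5 + 32^{2}\right) \left(-154\right) + 3 = \left(-5 + 1024\right) \left(-154\right) + 3 = 1019 \left(-154\right) + 3 = -156926 + 3 = -156923$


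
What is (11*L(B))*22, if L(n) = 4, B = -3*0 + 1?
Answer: 968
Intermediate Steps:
B = 1 (B = 0 + 1 = 1)
(11*L(B))*22 = (11*4)*22 = 44*22 = 968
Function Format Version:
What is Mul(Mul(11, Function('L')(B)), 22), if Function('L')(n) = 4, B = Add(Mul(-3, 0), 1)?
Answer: 968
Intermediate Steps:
B = 1 (B = Add(0, 1) = 1)
Mul(Mul(11, Function('L')(B)), 22) = Mul(Mul(11, 4), 22) = Mul(44, 22) = 968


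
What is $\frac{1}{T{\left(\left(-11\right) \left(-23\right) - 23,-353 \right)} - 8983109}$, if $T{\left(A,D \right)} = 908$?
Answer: $- \frac{1}{8982201} \approx -1.1133 \cdot 10^{-7}$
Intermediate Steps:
$\frac{1}{T{\left(\left(-11\right) \left(-23\right) - 23,-353 \right)} - 8983109} = \frac{1}{908 - 8983109} = \frac{1}{-8982201} = - \frac{1}{8982201}$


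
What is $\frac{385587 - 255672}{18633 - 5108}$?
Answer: $\frac{25983}{2705} \approx 9.6055$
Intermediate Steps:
$\frac{385587 - 255672}{18633 - 5108} = \frac{129915}{13525} = 129915 \cdot \frac{1}{13525} = \frac{25983}{2705}$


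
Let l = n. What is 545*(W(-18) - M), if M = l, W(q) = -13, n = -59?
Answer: 25070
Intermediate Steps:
l = -59
M = -59
545*(W(-18) - M) = 545*(-13 - 1*(-59)) = 545*(-13 + 59) = 545*46 = 25070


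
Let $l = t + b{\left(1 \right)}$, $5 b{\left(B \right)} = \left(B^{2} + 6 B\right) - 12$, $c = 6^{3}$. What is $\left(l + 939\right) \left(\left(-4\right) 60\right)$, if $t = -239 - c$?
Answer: $-115920$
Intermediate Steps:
$c = 216$
$t = -455$ ($t = -239 - 216 = -455$)
$b{\left(B \right)} = - \frac{12}{5} + \frac{B^{2}}{5} + \frac{6 B}{5}$ ($b{\left(B \right)} = \frac{\left(B^{2} + 6 B\right) - 12}{5} = \frac{-12 + B^{2} + 6 B}{5} = - \frac{12}{5} + \frac{B^{2}}{5} + \frac{6 B}{5}$)
$l = -456$ ($l = -455 + \left(- \frac{12}{5} + \frac{1^{2}}{5} + \frac{6}{5} \cdot 1\right) = -455 + \left(- \frac{12}{5} + \frac{1}{5} \cdot 1 + \frac{6}{5}\right) = -455 + \left(- \frac{12}{5} + \frac{1}{5} + \frac{6}{5}\right) = -455 - 1 = -456$)
$\left(l + 939\right) \left(\left(-4\right) 60\right) = \left(-456 + 939\right) \left(\left(-4\right) 60\right) = 483 \left(-240\right) = -115920$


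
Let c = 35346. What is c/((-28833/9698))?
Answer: -114261836/9611 ≈ -11889.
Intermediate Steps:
c/((-28833/9698)) = 35346/((-28833/9698)) = 35346/((-28833*1/9698)) = 35346/(-28833/9698) = 35346*(-9698/28833) = -114261836/9611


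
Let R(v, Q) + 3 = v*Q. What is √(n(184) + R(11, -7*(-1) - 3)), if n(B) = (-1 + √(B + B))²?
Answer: √(410 - 8*√23) ≈ 19.278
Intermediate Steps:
R(v, Q) = -3 + Q*v (R(v, Q) = -3 + v*Q = -3 + Q*v)
n(B) = (-1 + √2*√B)² (n(B) = (-1 + √(2*B))² = (-1 + √2*√B)²)
√(n(184) + R(11, -7*(-1) - 3)) = √((-1 + √2*√184)² + (-3 + (-7*(-1) - 3)*11)) = √((-1 + √2*(2*√46))² + (-3 + (7 - 3)*11)) = √((-1 + 4*√23)² + (-3 + 4*11)) = √((-1 + 4*√23)² + (-3 + 44)) = √((-1 + 4*√23)² + 41) = √(41 + (-1 + 4*√23)²)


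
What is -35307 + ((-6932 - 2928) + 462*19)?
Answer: -36389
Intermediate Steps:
-35307 + ((-6932 - 2928) + 462*19) = -35307 + (-9860 + 8778) = -35307 - 1082 = -36389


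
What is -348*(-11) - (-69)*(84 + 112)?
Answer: 17352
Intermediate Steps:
-348*(-11) - (-69)*(84 + 112) = 3828 - (-69)*196 = 3828 - 1*(-13524) = 3828 + 13524 = 17352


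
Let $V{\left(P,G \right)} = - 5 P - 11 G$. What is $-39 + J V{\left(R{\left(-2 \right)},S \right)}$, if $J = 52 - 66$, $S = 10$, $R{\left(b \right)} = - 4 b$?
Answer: $2061$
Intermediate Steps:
$V{\left(P,G \right)} = - 11 G - 5 P$
$J = -14$ ($J = 52 - 66 = -14$)
$-39 + J V{\left(R{\left(-2 \right)},S \right)} = -39 - 14 \left(\left(-11\right) 10 - 5 \left(\left(-4\right) \left(-2\right)\right)\right) = -39 - 14 \left(-110 - 40\right) = -39 - -2100 = -39 + 2100 = 2061$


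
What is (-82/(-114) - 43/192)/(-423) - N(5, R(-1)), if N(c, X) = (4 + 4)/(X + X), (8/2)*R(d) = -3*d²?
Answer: 8228081/1543104 ≈ 5.3322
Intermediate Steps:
R(d) = -3*d²/4 (R(d) = (-3*d²)/4 = -3*d²/4)
N(c, X) = 4/X (N(c, X) = 8/((2*X)) = 8*(1/(2*X)) = 4/X)
(-82/(-114) - 43/192)/(-423) - N(5, R(-1)) = (-82/(-114) - 43/192)/(-423) - 4/((-¾*(-1)²)) = (-82*(-1/114) - 43*1/192)*(-1/423) - 4/((-¾*1)) = (41/57 - 43/192)*(-1/423) - 4/(-¾) = (1807/3648)*(-1/423) - 4*(-4)/3 = -1807/1543104 - 1*(-16/3) = -1807/1543104 + 16/3 = 8228081/1543104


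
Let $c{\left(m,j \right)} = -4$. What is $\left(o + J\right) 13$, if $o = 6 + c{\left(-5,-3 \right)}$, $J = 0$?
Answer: $26$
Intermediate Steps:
$o = 2$ ($o = 6 - 4 = 2$)
$\left(o + J\right) 13 = \left(2 + 0\right) 13 = 2 \cdot 13 = 26$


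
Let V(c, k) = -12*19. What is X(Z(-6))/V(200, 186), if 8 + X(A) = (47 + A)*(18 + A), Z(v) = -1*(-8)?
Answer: -237/38 ≈ -6.2368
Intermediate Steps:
Z(v) = 8
V(c, k) = -228
X(A) = -8 + (18 + A)*(47 + A) (X(A) = -8 + (47 + A)*(18 + A) = -8 + (18 + A)*(47 + A))
X(Z(-6))/V(200, 186) = (838 + 8² + 65*8)/(-228) = (838 + 64 + 520)*(-1/228) = 1422*(-1/228) = -237/38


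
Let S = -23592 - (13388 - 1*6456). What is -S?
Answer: 30524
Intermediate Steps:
S = -30524 (S = -23592 - (13388 - 6456) = -23592 - 1*6932 = -23592 - 6932 = -30524)
-S = -1*(-30524) = 30524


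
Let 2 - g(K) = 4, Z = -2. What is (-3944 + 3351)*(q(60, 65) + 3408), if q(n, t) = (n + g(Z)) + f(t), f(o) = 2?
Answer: -2056524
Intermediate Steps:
g(K) = -2 (g(K) = 2 - 1*4 = 2 - 4 = -2)
q(n, t) = n (q(n, t) = (n - 2) + 2 = (-2 + n) + 2 = n)
(-3944 + 3351)*(q(60, 65) + 3408) = (-3944 + 3351)*(60 + 3408) = -593*3468 = -2056524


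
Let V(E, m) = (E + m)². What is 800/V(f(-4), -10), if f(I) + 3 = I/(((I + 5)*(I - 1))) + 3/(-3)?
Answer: 5000/1089 ≈ 4.5914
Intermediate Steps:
f(I) = -4 + I/((-1 + I)*(5 + I)) (f(I) = -3 + (I/(((I + 5)*(I - 1))) + 3/(-3)) = -3 + (I/(((5 + I)*(-1 + I))) + 3*(-⅓)) = -3 + (I/(((-1 + I)*(5 + I))) - 1) = -3 + (I*(1/((-1 + I)*(5 + I))) - 1) = -3 + (I/((-1 + I)*(5 + I)) - 1) = -3 + (-1 + I/((-1 + I)*(5 + I))) = -4 + I/((-1 + I)*(5 + I)))
800/V(f(-4), -10) = 800/(((20 - 15*(-4) - 4*(-4)²)/(-5 + (-4)² + 4*(-4)) - 10)²) = 800/(((20 + 60 - 4*16)/(-5 + 16 - 16) - 10)²) = 800/(((20 + 60 - 64)/(-5) - 10)²) = 800/((-⅕*16 - 10)²) = 800/((-16/5 - 10)²) = 800/((-66/5)²) = 800/(4356/25) = 800*(25/4356) = 5000/1089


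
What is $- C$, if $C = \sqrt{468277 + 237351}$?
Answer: $- 2 \sqrt{176407} \approx -840.02$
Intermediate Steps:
$C = 2 \sqrt{176407}$ ($C = \sqrt{705628} = 2 \sqrt{176407} \approx 840.02$)
$- C = - 2 \sqrt{176407}$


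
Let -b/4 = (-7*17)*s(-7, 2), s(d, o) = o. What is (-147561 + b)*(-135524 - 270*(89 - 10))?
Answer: 22996208086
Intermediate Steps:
b = 952 (b = -4*(-7*17)*2 = -(-476)*2 = -4*(-238) = 952)
(-147561 + b)*(-135524 - 270*(89 - 10)) = (-147561 + 952)*(-135524 - 270*(89 - 10)) = -146609*(-135524 - 270*79) = -146609*(-135524 - 21330) = -146609*(-156854) = 22996208086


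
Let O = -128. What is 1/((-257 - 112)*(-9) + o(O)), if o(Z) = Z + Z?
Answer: 1/3065 ≈ 0.00032626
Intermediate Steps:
o(Z) = 2*Z
1/((-257 - 112)*(-9) + o(O)) = 1/((-257 - 112)*(-9) + 2*(-128)) = 1/(-369*(-9) - 256) = 1/(3321 - 256) = 1/3065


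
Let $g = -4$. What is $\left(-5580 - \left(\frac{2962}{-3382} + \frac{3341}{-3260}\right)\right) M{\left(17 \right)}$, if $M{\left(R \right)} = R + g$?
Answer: $- \frac{399752146417}{5512660} \approx -72515.0$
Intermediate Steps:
$M{\left(R \right)} = -4 + R$ ($M{\left(R \right)} = R - 4 = -4 + R$)
$\left(-5580 - \left(\frac{2962}{-3382} + \frac{3341}{-3260}\right)\right) M{\left(17 \right)} = \left(-5580 - \left(\frac{2962}{-3382} + \frac{3341}{-3260}\right)\right) \left(-4 + 17\right) = \left(-5580 - \left(2962 \left(- \frac{1}{3382}\right) + 3341 \left(- \frac{1}{3260}\right)\right)\right) 13 = \left(-5580 - \left(- \frac{1481}{1691} - \frac{3341}{3260}\right)\right) 13 = \left(-5580 - - \frac{10477691}{5512660}\right) 13 = \left(-5580 + \frac{10477691}{5512660}\right) 13 = \left(- \frac{30750165109}{5512660}\right) 13 = - \frac{399752146417}{5512660}$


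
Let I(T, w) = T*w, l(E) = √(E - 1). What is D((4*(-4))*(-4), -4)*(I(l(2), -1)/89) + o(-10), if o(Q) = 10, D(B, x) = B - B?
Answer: 10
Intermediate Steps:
D(B, x) = 0
l(E) = √(-1 + E)
D((4*(-4))*(-4), -4)*(I(l(2), -1)/89) + o(-10) = 0*((√(-1 + 2)*(-1))/89) + 10 = 0*((√1*(-1))*(1/89)) + 10 = 0*((1*(-1))*(1/89)) + 10 = 0*(-1*1/89) + 10 = 0*(-1/89) + 10 = 0 + 10 = 10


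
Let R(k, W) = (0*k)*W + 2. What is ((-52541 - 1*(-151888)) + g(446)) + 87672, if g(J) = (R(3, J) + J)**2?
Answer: 387723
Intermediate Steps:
R(k, W) = 2 (R(k, W) = 0*W + 2 = 0 + 2 = 2)
g(J) = (2 + J)**2
((-52541 - 1*(-151888)) + g(446)) + 87672 = ((-52541 - 1*(-151888)) + (2 + 446)**2) + 87672 = ((-52541 + 151888) + 448**2) + 87672 = (99347 + 200704) + 87672 = 300051 + 87672 = 387723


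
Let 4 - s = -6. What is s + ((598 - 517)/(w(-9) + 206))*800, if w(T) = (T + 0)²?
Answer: 67670/287 ≈ 235.78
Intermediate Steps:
s = 10 (s = 4 - 1*(-6) = 4 + 6 = 10)
w(T) = T²
s + ((598 - 517)/(w(-9) + 206))*800 = 10 + ((598 - 517)/((-9)² + 206))*800 = 10 + (81/(81 + 206))*800 = 10 + (81/287)*800 = 10 + 64800/287 = 67670/287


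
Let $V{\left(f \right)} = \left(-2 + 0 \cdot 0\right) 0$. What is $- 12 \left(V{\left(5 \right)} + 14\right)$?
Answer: $-168$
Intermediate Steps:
$V{\left(f \right)} = 0$ ($V{\left(f \right)} = \left(-2 + 0\right) 0 = \left(-2\right) 0 = 0$)
$- 12 \left(V{\left(5 \right)} + 14\right) = - 12 \left(0 + 14\right) = \left(-12\right) 14 = -168$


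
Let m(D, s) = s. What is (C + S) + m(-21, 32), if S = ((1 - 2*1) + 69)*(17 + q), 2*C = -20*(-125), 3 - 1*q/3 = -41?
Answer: 11414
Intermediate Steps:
q = 132 (q = 9 - 3*(-41) = 9 + 123 = 132)
C = 1250 (C = (-20*(-125))/2 = (1/2)*2500 = 1250)
S = 10132 (S = ((1 - 2*1) + 69)*(17 + 132) = ((1 - 2) + 69)*149 = (-1 + 69)*149 = 68*149 = 10132)
(C + S) + m(-21, 32) = (1250 + 10132) + 32 = 11382 + 32 = 11414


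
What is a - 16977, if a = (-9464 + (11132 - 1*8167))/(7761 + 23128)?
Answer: -524409052/30889 ≈ -16977.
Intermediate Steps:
a = -6499/30889 (a = (-9464 + (11132 - 8167))/30889 = (-9464 + 2965)*(1/30889) = -6499*1/30889 = -6499/30889 ≈ -0.21040)
a - 16977 = -6499/30889 - 16977 = -524409052/30889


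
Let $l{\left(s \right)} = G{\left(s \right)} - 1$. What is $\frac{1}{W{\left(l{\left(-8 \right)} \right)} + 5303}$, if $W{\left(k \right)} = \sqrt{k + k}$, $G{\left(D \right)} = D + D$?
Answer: $\frac{5303}{28121843} - \frac{i \sqrt{34}}{28121843} \approx 0.00018857 - 2.0735 \cdot 10^{-7} i$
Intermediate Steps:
$G{\left(D \right)} = 2 D$
$l{\left(s \right)} = -1 + 2 s$ ($l{\left(s \right)} = 2 s - 1 = -1 + 2 s$)
$W{\left(k \right)} = \sqrt{2} \sqrt{k}$ ($W{\left(k \right)} = \sqrt{2 k} = \sqrt{2} \sqrt{k}$)
$\frac{1}{W{\left(l{\left(-8 \right)} \right)} + 5303} = \frac{1}{\sqrt{2} \sqrt{-1 + 2 \left(-8\right)} + 5303} = \frac{1}{\sqrt{2} \sqrt{-1 - 16} + 5303} = \frac{1}{\sqrt{2} \sqrt{-17} + 5303} = \frac{1}{\sqrt{2} i \sqrt{17} + 5303} = \frac{1}{i \sqrt{34} + 5303} = \frac{1}{5303 + i \sqrt{34}}$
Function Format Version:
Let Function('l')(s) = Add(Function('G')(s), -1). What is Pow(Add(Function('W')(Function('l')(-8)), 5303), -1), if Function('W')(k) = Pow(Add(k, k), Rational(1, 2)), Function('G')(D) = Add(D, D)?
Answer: Add(Rational(5303, 28121843), Mul(Rational(-1, 28121843), I, Pow(34, Rational(1, 2)))) ≈ Add(0.00018857, Mul(-2.0735e-7, I))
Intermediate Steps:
Function('G')(D) = Mul(2, D)
Function('l')(s) = Add(-1, Mul(2, s)) (Function('l')(s) = Add(Mul(2, s), -1) = Add(-1, Mul(2, s)))
Function('W')(k) = Mul(Pow(2, Rational(1, 2)), Pow(k, Rational(1, 2))) (Function('W')(k) = Pow(Mul(2, k), Rational(1, 2)) = Mul(Pow(2, Rational(1, 2)), Pow(k, Rational(1, 2))))
Pow(Add(Function('W')(Function('l')(-8)), 5303), -1) = Pow(Add(Mul(Pow(2, Rational(1, 2)), Pow(Add(-1, Mul(2, -8)), Rational(1, 2))), 5303), -1) = Pow(Add(Mul(Pow(2, Rational(1, 2)), Pow(Add(-1, -16), Rational(1, 2))), 5303), -1) = Pow(Add(Mul(Pow(2, Rational(1, 2)), Pow(-17, Rational(1, 2))), 5303), -1) = Pow(Add(Mul(Pow(2, Rational(1, 2)), Mul(I, Pow(17, Rational(1, 2)))), 5303), -1) = Pow(Add(Mul(I, Pow(34, Rational(1, 2))), 5303), -1) = Pow(Add(5303, Mul(I, Pow(34, Rational(1, 2)))), -1)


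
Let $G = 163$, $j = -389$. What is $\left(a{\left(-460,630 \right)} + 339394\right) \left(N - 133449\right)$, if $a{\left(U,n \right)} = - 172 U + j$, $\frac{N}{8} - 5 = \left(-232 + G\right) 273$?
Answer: $-118791403125$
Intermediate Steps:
$N = -150656$ ($N = 40 + 8 \left(-232 + 163\right) 273 = 40 + 8 \left(\left(-69\right) 273\right) = 40 + 8 \left(-18837\right) = 40 - 150696 = -150656$)
$a{\left(U,n \right)} = -389 - 172 U$ ($a{\left(U,n \right)} = - 172 U - 389 = -389 - 172 U$)
$\left(a{\left(-460,630 \right)} + 339394\right) \left(N - 133449\right) = \left(\left(-389 - -79120\right) + 339394\right) \left(-150656 - 133449\right) = \left(\left(-389 + 79120\right) + 339394\right) \left(-284105\right) = \left(78731 + 339394\right) \left(-284105\right) = 418125 \left(-284105\right) = -118791403125$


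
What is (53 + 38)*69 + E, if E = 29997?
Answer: 36276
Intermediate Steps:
(53 + 38)*69 + E = (53 + 38)*69 + 29997 = 91*69 + 29997 = 6279 + 29997 = 36276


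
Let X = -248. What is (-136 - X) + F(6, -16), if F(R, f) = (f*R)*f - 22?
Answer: 1626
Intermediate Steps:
F(R, f) = -22 + R*f² (F(R, f) = (R*f)*f - 22 = R*f² - 22 = -22 + R*f²)
(-136 - X) + F(6, -16) = (-136 - 1*(-248)) + (-22 + 6*(-16)²) = (-136 + 248) + (-22 + 6*256) = 112 + (-22 + 1536) = 112 + 1514 = 1626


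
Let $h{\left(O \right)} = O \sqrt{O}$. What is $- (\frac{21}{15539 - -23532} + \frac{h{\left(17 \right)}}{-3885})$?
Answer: $- \frac{21}{39071} + \frac{17 \sqrt{17}}{3885} \approx 0.017504$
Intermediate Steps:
$h{\left(O \right)} = O^{\frac{3}{2}}$
$- (\frac{21}{15539 - -23532} + \frac{h{\left(17 \right)}}{-3885}) = - (\frac{21}{15539 - -23532} + \frac{17^{\frac{3}{2}}}{-3885}) = - (\frac{21}{15539 + 23532} + 17 \sqrt{17} \left(- \frac{1}{3885}\right)) = - (\frac{21}{39071} - \frac{17 \sqrt{17}}{3885}) = - \frac{21}{39071} + \frac{17 \sqrt{17}}{3885}$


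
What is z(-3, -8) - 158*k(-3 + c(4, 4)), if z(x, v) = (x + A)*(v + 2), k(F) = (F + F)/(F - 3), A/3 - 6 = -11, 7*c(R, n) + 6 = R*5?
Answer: 29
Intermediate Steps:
c(R, n) = -6/7 + 5*R/7 (c(R, n) = -6/7 + (R*5)/7 = -6/7 + (5*R)/7 = -6/7 + 5*R/7)
A = -15 (A = 18 + 3*(-11) = 18 - 33 = -15)
k(F) = 2*F/(-3 + F) (k(F) = (2*F)/(-3 + F) = 2*F/(-3 + F))
z(x, v) = (-15 + x)*(2 + v) (z(x, v) = (x - 15)*(v + 2) = (-15 + x)*(2 + v))
z(-3, -8) - 158*k(-3 + c(4, 4)) = (-30 - 15*(-8) + 2*(-3) - 8*(-3)) - 316*(-3 + (-6/7 + (5/7)*4))/(-3 + (-3 + (-6/7 + (5/7)*4))) = (-30 + 120 - 6 + 24) - 316*(-3 + (-6/7 + 20/7))/(-3 + (-3 + (-6/7 + 20/7))) = 108 - 316*(-3 + 2)/(-3 + (-3 + 2)) = 108 - 316*(-1)/(-3 - 1) = 108 - 316*(-1)/(-4) = 108 - 316*(-1)*(-1)/4 = 108 - 158*½ = 108 - 79 = 29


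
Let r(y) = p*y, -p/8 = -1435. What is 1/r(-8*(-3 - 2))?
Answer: 1/459200 ≈ 2.1777e-6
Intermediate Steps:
p = 11480 (p = -8*(-1435) = 11480)
r(y) = 11480*y
1/r(-8*(-3 - 2)) = 1/(11480*(-8*(-3 - 2))) = 1/(11480*(-8*(-5))) = 1/(11480*40) = 1/459200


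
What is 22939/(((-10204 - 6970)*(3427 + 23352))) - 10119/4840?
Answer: -2326932443867/1112964161320 ≈ -2.0908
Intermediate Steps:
22939/(((-10204 - 6970)*(3427 + 23352))) - 10119/4840 = 22939/((-17174*26779)) - 10119*1/4840 = 22939/(-459902546) - 10119/4840 = 22939*(-1/459902546) - 10119/4840 = -22939/459902546 - 10119/4840 = -2326932443867/1112964161320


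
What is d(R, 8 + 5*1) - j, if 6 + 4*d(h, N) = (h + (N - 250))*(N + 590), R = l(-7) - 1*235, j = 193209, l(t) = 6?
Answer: -263460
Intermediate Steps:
R = -229 (R = 6 - 1*235 = 6 - 235 = -229)
d(h, N) = -3/2 + (590 + N)*(-250 + N + h)/4 (d(h, N) = -3/2 + ((h + (N - 250))*(N + 590))/4 = -3/2 + ((h + (-250 + N))*(590 + N))/4 = -3/2 + ((-250 + N + h)*(590 + N))/4 = -3/2 + ((590 + N)*(-250 + N + h))/4 = -3/2 + (590 + N)*(-250 + N + h)/4)
d(R, 8 + 5*1) - j = (-73753/2 + 85*(8 + 5*1) + (8 + 5*1)²/4 + (295/2)*(-229) + (¼)*(8 + 5*1)*(-229)) - 1*193209 = (-73753/2 + 85*(8 + 5) + (8 + 5)²/4 - 67555/2 + (¼)*(8 + 5)*(-229)) - 193209 = (-73753/2 + 85*13 + (¼)*13² - 67555/2 + (¼)*13*(-229)) - 193209 = (-73753/2 + 1105 + (¼)*169 - 67555/2 - 2977/4) - 193209 = (-73753/2 + 1105 + 169/4 - 67555/2 - 2977/4) - 193209 = -70251 - 193209 = -263460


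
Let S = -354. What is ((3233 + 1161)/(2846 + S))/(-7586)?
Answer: -2197/9452156 ≈ -0.00023243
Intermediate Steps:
((3233 + 1161)/(2846 + S))/(-7586) = ((3233 + 1161)/(2846 - 354))/(-7586) = (4394/2492)*(-1/7586) = (4394*(1/2492))*(-1/7586) = (2197/1246)*(-1/7586) = -2197/9452156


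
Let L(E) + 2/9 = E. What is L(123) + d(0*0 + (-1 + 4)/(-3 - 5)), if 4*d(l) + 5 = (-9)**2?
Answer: 1276/9 ≈ 141.78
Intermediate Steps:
L(E) = -2/9 + E
d(l) = 19 (d(l) = -5/4 + (1/4)*(-9)**2 = -5/4 + (1/4)*81 = -5/4 + 81/4 = 19)
L(123) + d(0*0 + (-1 + 4)/(-3 - 5)) = (-2/9 + 123) + 19 = 1105/9 + 19 = 1276/9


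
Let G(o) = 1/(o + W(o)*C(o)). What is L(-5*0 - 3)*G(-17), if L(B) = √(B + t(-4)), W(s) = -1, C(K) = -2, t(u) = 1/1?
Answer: -I*√2/15 ≈ -0.094281*I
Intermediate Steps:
t(u) = 1
L(B) = √(1 + B) (L(B) = √(B + 1) = √(1 + B))
G(o) = 1/(2 + o) (G(o) = 1/(o - 1*(-2)) = 1/(o + 2) = 1/(2 + o))
L(-5*0 - 3)*G(-17) = √(1 + (-5*0 - 3))/(2 - 17) = √(1 + (0 - 3))/(-15) = √(1 - 3)*(-1/15) = √(-2)*(-1/15) = (I*√2)*(-1/15) = -I*√2/15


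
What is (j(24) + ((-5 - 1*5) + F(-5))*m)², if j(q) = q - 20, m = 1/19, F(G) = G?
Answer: 3721/361 ≈ 10.307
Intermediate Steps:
m = 1/19 ≈ 0.052632
j(q) = -20 + q
(j(24) + ((-5 - 1*5) + F(-5))*m)² = ((-20 + 24) + ((-5 - 1*5) - 5)*(1/19))² = (4 + ((-5 - 5) - 5)*(1/19))² = (4 + (-10 - 5)*(1/19))² = (4 - 15*1/19)² = (4 - 15/19)² = (61/19)² = 3721/361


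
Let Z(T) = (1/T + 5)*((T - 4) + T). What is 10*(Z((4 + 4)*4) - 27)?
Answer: 10995/4 ≈ 2748.8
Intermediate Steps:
Z(T) = (-4 + 2*T)*(5 + 1/T) (Z(T) = (1/T + 5)*((-4 + T) + T) = (5 + 1/T)*(-4 + 2*T) = (-4 + 2*T)*(5 + 1/T))
10*(Z((4 + 4)*4) - 27) = 10*((-18 - 4*1/(4*(4 + 4)) + 10*((4 + 4)*4)) - 27) = 10*((-18 - 4/(8*4) + 10*(8*4)) - 27) = 10*((-18 - 4/32 + 10*32) - 27) = 10*((-18 - 4*1/32 + 320) - 27) = 10*((-18 - 1/8 + 320) - 27) = 10*(2415/8 - 27) = 10*(2199/8) = 10995/4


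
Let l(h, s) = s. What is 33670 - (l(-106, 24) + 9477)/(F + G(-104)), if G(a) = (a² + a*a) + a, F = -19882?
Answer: 55411319/1646 ≈ 33664.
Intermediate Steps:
G(a) = a + 2*a² (G(a) = (a² + a²) + a = 2*a² + a = a + 2*a²)
33670 - (l(-106, 24) + 9477)/(F + G(-104)) = 33670 - (24 + 9477)/(-19882 - 104*(1 + 2*(-104))) = 33670 - 9501/(-19882 - 104*(1 - 208)) = 33670 - 9501/(-19882 - 104*(-207)) = 33670 - 9501/(-19882 + 21528) = 33670 - 9501/1646 = 55411319/1646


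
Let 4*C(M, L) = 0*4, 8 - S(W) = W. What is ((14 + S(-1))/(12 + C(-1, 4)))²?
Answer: 529/144 ≈ 3.6736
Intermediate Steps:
S(W) = 8 - W
C(M, L) = 0 (C(M, L) = (0*4)/4 = (¼)*0 = 0)
((14 + S(-1))/(12 + C(-1, 4)))² = ((14 + (8 - 1*(-1)))/(12 + 0))² = ((14 + (8 + 1))/12)² = ((14 + 9)*(1/12))² = (23*(1/12))² = (23/12)² = 529/144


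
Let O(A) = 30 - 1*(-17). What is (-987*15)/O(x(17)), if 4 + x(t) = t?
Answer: -315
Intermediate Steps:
x(t) = -4 + t
O(A) = 47 (O(A) = 30 + 17 = 47)
(-987*15)/O(x(17)) = -987*15/47 = -14805*1/47 = -315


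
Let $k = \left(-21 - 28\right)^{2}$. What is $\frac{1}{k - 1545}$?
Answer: $\frac{1}{856} \approx 0.0011682$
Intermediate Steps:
$k = 2401$ ($k = \left(-49\right)^{2} = 2401$)
$\frac{1}{k - 1545} = \frac{1}{2401 - 1545} = \frac{1}{856}$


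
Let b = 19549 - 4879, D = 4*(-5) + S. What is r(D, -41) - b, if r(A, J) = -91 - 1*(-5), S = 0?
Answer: -14756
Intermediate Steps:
D = -20 (D = 4*(-5) + 0 = -20 + 0 = -20)
r(A, J) = -86 (r(A, J) = -91 + 5 = -86)
b = 14670
r(D, -41) - b = -86 - 1*14670 = -86 - 14670 = -14756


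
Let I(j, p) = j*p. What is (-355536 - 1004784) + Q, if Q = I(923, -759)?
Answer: -2060877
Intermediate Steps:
Q = -700557 (Q = 923*(-759) = -700557)
(-355536 - 1004784) + Q = (-355536 - 1004784) - 700557 = -1360320 - 700557 = -2060877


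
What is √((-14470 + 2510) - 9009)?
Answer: I*√20969 ≈ 144.81*I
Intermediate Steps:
√((-14470 + 2510) - 9009) = √(-11960 - 9009) = √(-20969) = I*√20969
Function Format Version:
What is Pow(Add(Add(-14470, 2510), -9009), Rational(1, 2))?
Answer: Mul(I, Pow(20969, Rational(1, 2))) ≈ Mul(144.81, I)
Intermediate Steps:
Pow(Add(Add(-14470, 2510), -9009), Rational(1, 2)) = Pow(Add(-11960, -9009), Rational(1, 2)) = Pow(-20969, Rational(1, 2)) = Mul(I, Pow(20969, Rational(1, 2)))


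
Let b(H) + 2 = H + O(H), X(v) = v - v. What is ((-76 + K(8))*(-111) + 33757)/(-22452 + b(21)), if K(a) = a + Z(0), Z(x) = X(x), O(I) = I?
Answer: -41305/22412 ≈ -1.8430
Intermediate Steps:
X(v) = 0
Z(x) = 0
b(H) = -2 + 2*H (b(H) = -2 + (H + H) = -2 + 2*H)
K(a) = a (K(a) = a + 0 = a)
((-76 + K(8))*(-111) + 33757)/(-22452 + b(21)) = ((-76 + 8)*(-111) + 33757)/(-22452 + (-2 + 2*21)) = (-68*(-111) + 33757)/(-22452 + (-2 + 42)) = (7548 + 33757)/(-22452 + 40) = 41305/(-22412) = 41305*(-1/22412) = -41305/22412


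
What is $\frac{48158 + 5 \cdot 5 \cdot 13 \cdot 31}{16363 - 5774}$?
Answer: $\frac{58233}{10589} \approx 5.4994$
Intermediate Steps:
$\frac{48158 + 5 \cdot 5 \cdot 13 \cdot 31}{16363 - 5774} = \frac{48158 + 25 \cdot 13 \cdot 31}{10589} = \left(48158 + 325 \cdot 31\right) \frac{1}{10589} = \left(48158 + 10075\right) \frac{1}{10589} = 58233 \cdot \frac{1}{10589} = \frac{58233}{10589}$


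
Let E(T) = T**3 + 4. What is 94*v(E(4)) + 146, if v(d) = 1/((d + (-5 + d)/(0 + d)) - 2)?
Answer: 670838/4551 ≈ 147.40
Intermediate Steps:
E(T) = 4 + T**3
v(d) = 1/(-2 + d + (-5 + d)/d) (v(d) = 1/((d + (-5 + d)/d) - 2) = 1/(-2 + d + (-5 + d)/d))
94*v(E(4)) + 146 = 94*((4 + 4**3)/(-5 + (4 + 4**3)**2 - (4 + 4**3))) + 146 = 94*((4 + 64)/(-5 + (4 + 64)**2 - (4 + 64))) + 146 = 94*(68/(-5 + 68**2 - 1*68)) + 146 = 94*(68/(-5 + 4624 - 68)) + 146 = 94*(68/4551) + 146 = 6392/4551 + 146 = 670838/4551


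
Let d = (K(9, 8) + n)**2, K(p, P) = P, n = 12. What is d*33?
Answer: 13200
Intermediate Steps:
d = 400 (d = (8 + 12)**2 = 20**2 = 400)
d*33 = 400*33 = 13200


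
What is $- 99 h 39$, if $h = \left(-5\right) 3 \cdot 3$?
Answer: $173745$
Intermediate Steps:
$h = -45$ ($h = \left(-15\right) 3 = -45$)
$- 99 h 39 = \left(-99\right) \left(-45\right) 39 = 4455 \cdot 39 = 173745$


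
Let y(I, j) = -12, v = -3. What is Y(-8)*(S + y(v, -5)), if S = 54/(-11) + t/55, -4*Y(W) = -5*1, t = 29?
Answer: -901/44 ≈ -20.477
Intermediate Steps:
Y(W) = 5/4 (Y(W) = -(-5)/4 = -¼*(-5) = 5/4)
S = -241/55 (S = 54/(-11) + 29/55 = 54*(-1/11) + 29*(1/55) = -54/11 + 29/55 = -241/55 ≈ -4.3818)
Y(-8)*(S + y(v, -5)) = 5*(-241/55 - 12)/4 = (5/4)*(-901/55) = -901/44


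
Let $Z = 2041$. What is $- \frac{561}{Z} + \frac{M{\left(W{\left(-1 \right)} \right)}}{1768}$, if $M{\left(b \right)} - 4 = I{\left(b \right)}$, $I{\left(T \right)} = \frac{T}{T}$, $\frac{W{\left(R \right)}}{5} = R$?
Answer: $- \frac{75511}{277576} \approx -0.27204$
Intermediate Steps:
$W{\left(R \right)} = 5 R$
$I{\left(T \right)} = 1$
$M{\left(b \right)} = 5$ ($M{\left(b \right)} = 4 + 1 = 5$)
$- \frac{561}{Z} + \frac{M{\left(W{\left(-1 \right)} \right)}}{1768} = - \frac{561}{2041} + \frac{5}{1768} = - \frac{75511}{277576}$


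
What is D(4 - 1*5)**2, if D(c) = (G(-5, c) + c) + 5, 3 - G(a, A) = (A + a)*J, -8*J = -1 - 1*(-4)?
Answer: 361/16 ≈ 22.563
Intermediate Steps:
J = -3/8 (J = -(-1 - 1*(-4))/8 = -(-1 + 4)/8 = -1/8*3 = -3/8 ≈ -0.37500)
G(a, A) = 3 + 3*A/8 + 3*a/8 (G(a, A) = 3 - (A + a)*(-3)/8 = 3 - (-3*A/8 - 3*a/8) = 3 + (3*A/8 + 3*a/8) = 3 + 3*A/8 + 3*a/8)
D(c) = 49/8 + 11*c/8 (D(c) = ((3 + 3*c/8 + (3/8)*(-5)) + c) + 5 = ((3 + 3*c/8 - 15/8) + c) + 5 = ((9/8 + 3*c/8) + c) + 5 = (9/8 + 11*c/8) + 5 = 49/8 + 11*c/8)
D(4 - 1*5)**2 = (49/8 + 11*(4 - 1*5)/8)**2 = (49/8 + 11*(4 - 5)/8)**2 = (49/8 + (11/8)*(-1))**2 = (49/8 - 11/8)**2 = (19/4)**2 = 361/16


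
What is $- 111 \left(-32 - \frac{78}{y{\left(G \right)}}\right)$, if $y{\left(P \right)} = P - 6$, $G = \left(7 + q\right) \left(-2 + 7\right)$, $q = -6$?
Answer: $-5106$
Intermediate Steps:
$G = 5$ ($G = \left(7 - 6\right) \left(-2 + 7\right) = 1 \cdot 5 = 5$)
$y{\left(P \right)} = -6 + P$
$- 111 \left(-32 - \frac{78}{y{\left(G \right)}}\right) = - 111 \left(-32 - \frac{78}{-6 + 5}\right) = - 111 \left(-32 - \frac{78}{-1}\right) = - 111 \left(-32 - -78\right) = - 111 \left(-32 + 78\right) = \left(-111\right) 46 = -5106$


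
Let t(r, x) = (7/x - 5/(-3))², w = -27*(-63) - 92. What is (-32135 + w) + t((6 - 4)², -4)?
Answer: -4395743/144 ≈ -30526.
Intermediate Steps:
w = 1609 (w = 1701 - 92 = 1609)
t(r, x) = (5/3 + 7/x)² (t(r, x) = (7/x - 5*(-⅓))² = (7/x + 5/3)² = (5/3 + 7/x)²)
(-32135 + w) + t((6 - 4)², -4) = (-32135 + 1609) + (⅑)*(21 + 5*(-4))²/(-4)² = -30526 + (⅑)*(1/16)*(21 - 20)² = -30526 + (⅑)*(1/16)*1² = -30526 + (⅑)*(1/16)*1 = -30526 + 1/144 = -4395743/144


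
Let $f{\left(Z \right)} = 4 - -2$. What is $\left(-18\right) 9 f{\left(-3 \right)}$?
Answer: $-972$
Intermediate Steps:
$f{\left(Z \right)} = 6$ ($f{\left(Z \right)} = 4 + 2 = 6$)
$\left(-18\right) 9 f{\left(-3 \right)} = \left(-18\right) 9 \cdot 6 = \left(-162\right) 6 = -972$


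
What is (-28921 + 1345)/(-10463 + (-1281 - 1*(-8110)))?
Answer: 13788/1817 ≈ 7.5883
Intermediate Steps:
(-28921 + 1345)/(-10463 + (-1281 - 1*(-8110))) = -27576/(-10463 + (-1281 + 8110)) = -27576/(-10463 + 6829) = -27576/(-3634) = -27576*(-1/3634) = 13788/1817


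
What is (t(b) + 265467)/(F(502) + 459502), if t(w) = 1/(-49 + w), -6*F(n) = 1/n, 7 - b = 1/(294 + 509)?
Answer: 26967654974472/46678843315721 ≈ 0.57773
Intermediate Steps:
b = 5620/803 (b = 7 - 1/(294 + 509) = 7 - 1/803 = 5620/803 ≈ 6.9988)
F(n) = -1/(6*n)
(t(b) + 265467)/(F(502) + 459502) = (1/(-49 + 5620/803) + 265467)/(-1/6/502 + 459502) = (1/(-33727/803) + 265467)/(-1/6*1/502 + 459502) = (-803/33727 + 265467)/(-1/3012 + 459502) = 8953404706/(33727*(1384020023/3012)) = (8953404706/33727)*(3012/1384020023) = 26967654974472/46678843315721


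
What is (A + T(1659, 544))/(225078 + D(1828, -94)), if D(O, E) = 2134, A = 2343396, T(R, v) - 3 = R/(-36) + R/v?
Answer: 3824356937/370809984 ≈ 10.314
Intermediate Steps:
T(R, v) = 3 - R/36 + R/v (T(R, v) = 3 + (R/(-36) + R/v) = 3 + (R*(-1/36) + R/v) = 3 + (-R/36 + R/v) = 3 - R/36 + R/v)
(A + T(1659, 544))/(225078 + D(1828, -94)) = (2343396 + (3 - 1/36*1659 + 1659/544))/(225078 + 2134) = (2343396 + (3 - 553/12 + 1659*(1/544)))/227212 = (2343396 + (3 - 553/12 + 1659/544))*(1/227212) = (2343396 - 65335/1632)*(1/227212) = (3824356937/1632)*(1/227212) = 3824356937/370809984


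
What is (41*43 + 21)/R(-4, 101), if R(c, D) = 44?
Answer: 446/11 ≈ 40.545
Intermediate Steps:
(41*43 + 21)/R(-4, 101) = (41*43 + 21)/44 = (1763 + 21)*(1/44) = 1784*(1/44) = 446/11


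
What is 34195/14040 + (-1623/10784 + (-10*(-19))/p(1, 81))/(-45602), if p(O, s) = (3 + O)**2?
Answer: 420359181757/172611960768 ≈ 2.4353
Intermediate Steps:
34195/14040 + (-1623/10784 + (-10*(-19))/p(1, 81))/(-45602) = 34195/14040 + (-1623/10784 + (-10*(-19))/((3 + 1)**2))/(-45602) = 34195*(1/14040) + (-1623*1/10784 + 190/(4**2))*(-1/45602) = 6839/2808 + (-1623/10784 + 190/16)*(-1/45602) = 6839/2808 + (-1623/10784 + 190*(1/16))*(-1/45602) = 6839/2808 + (-1623/10784 + 95/8)*(-1/45602) = 6839/2808 + (126437/10784)*(-1/45602) = 6839/2808 - 126437/491771968 = 420359181757/172611960768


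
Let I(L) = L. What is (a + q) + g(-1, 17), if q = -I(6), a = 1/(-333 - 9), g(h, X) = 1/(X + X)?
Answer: -17365/2907 ≈ -5.9735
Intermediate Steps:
g(h, X) = 1/(2*X)
a = -1/342 (a = 1/(-342) = -1/342 ≈ -0.0029240)
q = -6 (q = -1*6 = -6)
(a + q) + g(-1, 17) = (-1/342 - 6) + (½)/17 = -2053/342 + (½)*(1/17) = -2053/342 + 1/34 = -17365/2907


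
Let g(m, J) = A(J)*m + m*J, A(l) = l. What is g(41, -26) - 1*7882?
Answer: -10014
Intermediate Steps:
g(m, J) = 2*J*m (g(m, J) = J*m + m*J = J*m + J*m = 2*J*m)
g(41, -26) - 1*7882 = 2*(-26)*41 - 1*7882 = -2132 - 7882 = -10014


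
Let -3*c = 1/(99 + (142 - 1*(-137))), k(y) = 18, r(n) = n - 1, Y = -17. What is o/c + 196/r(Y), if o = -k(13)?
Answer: 183610/9 ≈ 20401.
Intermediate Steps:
r(n) = -1 + n
o = -18 (o = -1*18 = -18)
c = -1/1134 (c = -1/(3*(99 + (142 - 1*(-137)))) = -1/(3*(99 + (142 + 137))) = -1/(3*(99 + 279)) = -⅓/378 = -⅓*1/378 = -1/1134 ≈ -0.00088183)
o/c + 196/r(Y) = -18/(-1/1134) + 196/(-1 - 17) = -18*(-1134) + 196/(-18) = 20412 + 196*(-1/18) = 20412 - 98/9 = 183610/9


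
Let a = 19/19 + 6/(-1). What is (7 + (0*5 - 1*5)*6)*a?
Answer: 115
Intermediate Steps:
a = -5 (a = 19*(1/19) + 6*(-1) = 1 - 6 = -5)
(7 + (0*5 - 1*5)*6)*a = (7 + (0*5 - 1*5)*6)*(-5) = (7 + (0 - 5)*6)*(-5) = (7 - 5*6)*(-5) = (7 - 30)*(-5) = -23*(-5) = 115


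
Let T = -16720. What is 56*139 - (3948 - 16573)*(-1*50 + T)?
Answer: -211713466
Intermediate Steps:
56*139 - (3948 - 16573)*(-1*50 + T) = 56*139 - (3948 - 16573)*(-1*50 - 16720) = 7784 - (-12625)*(-50 - 16720) = 7784 - (-12625)*(-16770) = 7784 - 1*211721250 = 7784 - 211721250 = -211713466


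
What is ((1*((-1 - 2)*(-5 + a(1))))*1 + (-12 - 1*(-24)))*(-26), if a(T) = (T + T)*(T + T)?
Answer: -390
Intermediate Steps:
a(T) = 4*T² (a(T) = (2*T)*(2*T) = 4*T²)
((1*((-1 - 2)*(-5 + a(1))))*1 + (-12 - 1*(-24)))*(-26) = ((1*((-1 - 2)*(-5 + 4*1²)))*1 + (-12 - 1*(-24)))*(-26) = ((1*(-3*(-5 + 4*1)))*1 + (-12 + 24))*(-26) = ((1*(-3*(-5 + 4)))*1 + 12)*(-26) = ((1*(-3*(-1)))*1 + 12)*(-26) = ((1*3)*1 + 12)*(-26) = (3*1 + 12)*(-26) = (3 + 12)*(-26) = 15*(-26) = -390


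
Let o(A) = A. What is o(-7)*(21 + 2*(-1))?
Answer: -133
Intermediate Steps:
o(-7)*(21 + 2*(-1)) = -7*(21 + 2*(-1)) = -7*(21 - 2) = -7*19 = -133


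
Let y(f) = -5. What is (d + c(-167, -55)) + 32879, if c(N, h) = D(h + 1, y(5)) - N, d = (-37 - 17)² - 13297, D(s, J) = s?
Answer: 22611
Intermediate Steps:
d = -10381 (d = (-54)² - 13297 = 2916 - 13297 = -10381)
c(N, h) = 1 + h - N (c(N, h) = (h + 1) - N = (1 + h) - N = 1 + h - N)
(d + c(-167, -55)) + 32879 = (-10381 + (1 - 55 - 1*(-167))) + 32879 = (-10381 + (1 - 55 + 167)) + 32879 = (-10381 + 113) + 32879 = -10268 + 32879 = 22611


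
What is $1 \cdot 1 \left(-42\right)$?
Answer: $-42$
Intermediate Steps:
$1 \cdot 1 \left(-42\right) = 1 \left(-42\right) = -42$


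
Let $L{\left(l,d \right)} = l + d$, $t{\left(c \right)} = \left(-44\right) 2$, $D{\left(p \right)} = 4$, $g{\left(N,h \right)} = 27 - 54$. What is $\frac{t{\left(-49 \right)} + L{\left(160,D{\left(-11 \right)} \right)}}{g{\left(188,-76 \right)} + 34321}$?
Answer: $\frac{38}{17147} \approx 0.0022161$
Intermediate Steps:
$g{\left(N,h \right)} = -27$
$t{\left(c \right)} = -88$
$L{\left(l,d \right)} = d + l$
$\frac{t{\left(-49 \right)} + L{\left(160,D{\left(-11 \right)} \right)}}{g{\left(188,-76 \right)} + 34321} = \frac{-88 + \left(4 + 160\right)}{-27 + 34321} = \frac{-88 + 164}{34294} = 76 \cdot \frac{1}{34294} = \frac{38}{17147}$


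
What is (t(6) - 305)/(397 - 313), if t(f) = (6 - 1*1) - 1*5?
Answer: -305/84 ≈ -3.6310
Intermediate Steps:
t(f) = 0 (t(f) = (6 - 1) - 5 = 5 - 5 = 0)
(t(6) - 305)/(397 - 313) = (0 - 305)/(397 - 313) = -305/84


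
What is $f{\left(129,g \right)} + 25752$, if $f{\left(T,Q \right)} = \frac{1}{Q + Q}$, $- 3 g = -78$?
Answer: $\frac{1339105}{52} \approx 25752.0$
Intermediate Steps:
$g = 26$ ($g = \left(- \frac{1}{3}\right) \left(-78\right) = 26$)
$f{\left(T,Q \right)} = \frac{1}{2 Q}$
$f{\left(129,g \right)} + 25752 = \frac{1}{2 \cdot 26} + 25752 = \frac{1}{2} \cdot \frac{1}{26} + 25752 = \frac{1}{52} + 25752 = \frac{1339105}{52}$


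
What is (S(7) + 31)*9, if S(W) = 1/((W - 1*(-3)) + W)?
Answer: 4752/17 ≈ 279.53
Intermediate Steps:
S(W) = 1/(3 + 2*W) (S(W) = 1/((W + 3) + W) = 1/((3 + W) + W) = 1/(3 + 2*W))
(S(7) + 31)*9 = (1/(3 + 2*7) + 31)*9 = (1/(3 + 14) + 31)*9 = (1/17 + 31)*9 = (528/17)*9 = 4752/17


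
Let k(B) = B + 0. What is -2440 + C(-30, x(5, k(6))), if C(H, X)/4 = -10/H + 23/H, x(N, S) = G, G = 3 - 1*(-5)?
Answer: -36626/15 ≈ -2441.7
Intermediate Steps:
G = 8 (G = 3 + 5 = 8)
k(B) = B
x(N, S) = 8
C(H, X) = 52/H (C(H, X) = 4*(-10/H + 23/H) = 4*(13/H) = 52/H)
-2440 + C(-30, x(5, k(6))) = -2440 + 52/(-30) = -2440 + 52*(-1/30) = -2440 - 26/15 = -36626/15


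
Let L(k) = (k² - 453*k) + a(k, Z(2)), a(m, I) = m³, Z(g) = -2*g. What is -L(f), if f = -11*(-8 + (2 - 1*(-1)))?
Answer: -144485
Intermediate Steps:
f = 55 (f = -11*(-8 + (2 + 1)) = -11*(-8 + 3) = -11*(-5) = 55)
L(k) = k² + k³ - 453*k (L(k) = (k² - 453*k) + k³ = k² + k³ - 453*k)
-L(f) = -55*(-453 + 55 + 55²) = -55*(-453 + 55 + 3025) = -55*2627 = -1*144485 = -144485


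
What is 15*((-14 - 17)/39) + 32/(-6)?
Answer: -673/39 ≈ -17.256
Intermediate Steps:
15*((-14 - 17)/39) + 32/(-6) = 15*(-31*1/39) + 32*(-⅙) = 15*(-31/39) - 16/3 = -155/13 - 16/3 = -673/39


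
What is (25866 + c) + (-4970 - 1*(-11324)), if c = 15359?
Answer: 47579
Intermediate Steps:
(25866 + c) + (-4970 - 1*(-11324)) = (25866 + 15359) + (-4970 - 1*(-11324)) = 41225 + (-4970 + 11324) = 41225 + 6354 = 47579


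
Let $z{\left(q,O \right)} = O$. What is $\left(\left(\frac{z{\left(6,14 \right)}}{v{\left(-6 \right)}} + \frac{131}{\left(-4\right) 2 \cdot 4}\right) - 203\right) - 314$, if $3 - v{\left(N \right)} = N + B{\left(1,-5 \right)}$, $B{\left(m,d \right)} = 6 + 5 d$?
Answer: $- \frac{16659}{32} \approx -520.59$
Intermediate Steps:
$v{\left(N \right)} = 22 - N$ ($v{\left(N \right)} = 3 - \left(N + \left(6 + 5 \left(-5\right)\right)\right) = 3 - \left(N + \left(6 - 25\right)\right) = 3 - \left(N - 19\right) = 3 - \left(-19 + N\right) = 22 - N$)
$\left(\left(\frac{z{\left(6,14 \right)}}{v{\left(-6 \right)}} + \frac{131}{\left(-4\right) 2 \cdot 4}\right) - 203\right) - 314 = \left(\left(\frac{14}{22 - -6} + \frac{131}{\left(-4\right) 2 \cdot 4}\right) - 203\right) - 314 = \left(\left(\frac{14}{22 + 6} + \frac{131}{\left(-8\right) 4}\right) - 203\right) - 314 = \left(\left(\frac{14}{28} + \frac{131}{-32}\right) - 203\right) - 314 = \left(\left(14 \cdot \frac{1}{28} + 131 \left(- \frac{1}{32}\right)\right) - 203\right) - 314 = \left(\left(\frac{1}{2} - \frac{131}{32}\right) - 203\right) - 314 = \left(- \frac{115}{32} - 203\right) - 314 = - \frac{6611}{32} - 314 = - \frac{16659}{32}$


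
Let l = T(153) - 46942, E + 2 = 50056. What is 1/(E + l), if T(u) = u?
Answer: 1/3265 ≈ 0.00030628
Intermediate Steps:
E = 50054 (E = -2 + 50056 = 50054)
l = -46789 (l = 153 - 46942 = -46789)
1/(E + l) = 1/(50054 - 46789) = 1/3265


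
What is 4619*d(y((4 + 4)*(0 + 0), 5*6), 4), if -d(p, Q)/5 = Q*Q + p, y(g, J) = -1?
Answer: -346425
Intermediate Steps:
d(p, Q) = -5*p - 5*Q**2 (d(p, Q) = -5*(Q*Q + p) = -5*(Q**2 + p) = -5*(p + Q**2) = -5*p - 5*Q**2)
4619*d(y((4 + 4)*(0 + 0), 5*6), 4) = 4619*(-5*(-1) - 5*4**2) = 4619*(5 - 5*16) = 4619*(5 - 80) = 4619*(-75) = -346425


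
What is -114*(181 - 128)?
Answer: -6042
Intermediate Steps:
-114*(181 - 128) = -114*53 = -6042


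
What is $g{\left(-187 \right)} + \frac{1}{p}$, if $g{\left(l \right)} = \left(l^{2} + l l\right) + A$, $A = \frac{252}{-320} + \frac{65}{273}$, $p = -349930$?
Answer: $\frac{587357090059}{8398320} \approx 69938.0$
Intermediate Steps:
$A = - \frac{923}{1680}$ ($A = 252 \left(- \frac{1}{320}\right) + 65 \cdot \frac{1}{273} = - \frac{63}{80} + \frac{5}{21} = - \frac{923}{1680} \approx -0.54941$)
$g{\left(l \right)} = - \frac{923}{1680} + 2 l^{2}$ ($g{\left(l \right)} = \left(l^{2} + l l\right) - \frac{923}{1680} = \left(l^{2} + l^{2}\right) - \frac{923}{1680} = 2 l^{2} - \frac{923}{1680} = - \frac{923}{1680} + 2 l^{2}$)
$g{\left(-187 \right)} + \frac{1}{p} = \left(- \frac{923}{1680} + 2 \left(-187\right)^{2}\right) + \frac{1}{-349930} = \left(- \frac{923}{1680} + 2 \cdot 34969\right) - \frac{1}{349930} = \left(- \frac{923}{1680} + 69938\right) - \frac{1}{349930} = \frac{117494917}{1680} - \frac{1}{349930} = \frac{587357090059}{8398320}$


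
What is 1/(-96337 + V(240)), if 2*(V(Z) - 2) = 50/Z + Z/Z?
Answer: -48/4624051 ≈ -1.0381e-5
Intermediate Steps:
V(Z) = 5/2 + 25/Z (V(Z) = 2 + (50/Z + Z/Z)/2 = 2 + (50/Z + 1)/2 = 2 + (1 + 50/Z)/2 = 2 + (½ + 25/Z) = 5/2 + 25/Z)
1/(-96337 + V(240)) = 1/(-96337 + (5/2 + 25/240)) = 1/(-96337 + (5/2 + 25*(1/240))) = 1/(-96337 + (5/2 + 5/48)) = 1/(-96337 + 125/48) = 1/(-4624051/48) = -48/4624051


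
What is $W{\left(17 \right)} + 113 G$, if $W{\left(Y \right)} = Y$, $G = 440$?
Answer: $49737$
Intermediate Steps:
$W{\left(17 \right)} + 113 G = 17 + 113 \cdot 440 = 17 + 49720 = 49737$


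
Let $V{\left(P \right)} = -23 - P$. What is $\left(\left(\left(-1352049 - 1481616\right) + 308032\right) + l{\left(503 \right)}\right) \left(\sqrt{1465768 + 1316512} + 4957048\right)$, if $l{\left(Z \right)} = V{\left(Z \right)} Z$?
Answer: $-13831209857128 - 5580422 \sqrt{695570} \approx -1.3836 \cdot 10^{13}$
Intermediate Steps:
$l{\left(Z \right)} = Z \left(-23 - Z\right)$ ($l{\left(Z \right)} = \left(-23 - Z\right) Z = Z \left(-23 - Z\right)$)
$\left(\left(\left(-1352049 - 1481616\right) + 308032\right) + l{\left(503 \right)}\right) \left(\sqrt{1465768 + 1316512} + 4957048\right) = \left(\left(\left(-1352049 - 1481616\right) + 308032\right) - 503 \left(23 + 503\right)\right) \left(\sqrt{1465768 + 1316512} + 4957048\right) = \left(\left(-2833665 + 308032\right) - 503 \cdot 526\right) \left(\sqrt{2782280} + 4957048\right) = \left(-2525633 - 264578\right) \left(2 \sqrt{695570} + 4957048\right) = - 2790211 \left(4957048 + 2 \sqrt{695570}\right) = -13831209857128 - 5580422 \sqrt{695570}$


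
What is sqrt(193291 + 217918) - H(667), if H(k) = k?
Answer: -667 + sqrt(411209) ≈ -25.744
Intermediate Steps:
sqrt(193291 + 217918) - H(667) = sqrt(193291 + 217918) - 1*667 = sqrt(411209) - 667 = -667 + sqrt(411209)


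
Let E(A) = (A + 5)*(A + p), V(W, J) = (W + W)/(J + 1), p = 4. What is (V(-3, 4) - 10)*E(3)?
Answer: -3136/5 ≈ -627.20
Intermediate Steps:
V(W, J) = 2*W/(1 + J) (V(W, J) = (2*W)/(1 + J) = 2*W/(1 + J))
E(A) = (4 + A)*(5 + A) (E(A) = (A + 5)*(A + 4) = (5 + A)*(4 + A) = (4 + A)*(5 + A))
(V(-3, 4) - 10)*E(3) = (2*(-3)/(1 + 4) - 10)*(20 + 3² + 9*3) = (2*(-3)/5 - 10)*(20 + 9 + 27) = (2*(-3)*(⅕) - 10)*56 = (-6/5 - 10)*56 = -56/5*56 = -3136/5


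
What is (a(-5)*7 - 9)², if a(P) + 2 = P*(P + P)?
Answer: 106929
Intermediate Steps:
a(P) = -2 + 2*P² (a(P) = -2 + P*(P + P) = -2 + P*(2*P) = -2 + 2*P²)
(a(-5)*7 - 9)² = ((-2 + 2*(-5)²)*7 - 9)² = ((-2 + 2*25)*7 - 9)² = ((-2 + 50)*7 - 9)² = (48*7 - 9)² = (336 - 9)² = 327² = 106929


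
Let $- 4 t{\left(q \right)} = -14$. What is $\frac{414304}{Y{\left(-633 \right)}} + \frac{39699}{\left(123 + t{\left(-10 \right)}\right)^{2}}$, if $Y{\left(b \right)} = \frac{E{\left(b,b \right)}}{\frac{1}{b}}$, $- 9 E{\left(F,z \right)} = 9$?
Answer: $\frac{2419972964}{3683427} \approx 656.99$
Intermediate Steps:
$E{\left(F,z \right)} = -1$ ($E{\left(F,z \right)} = \left(- \frac{1}{9}\right) 9 = -1$)
$t{\left(q \right)} = \frac{7}{2}$ ($t{\left(q \right)} = \left(- \frac{1}{4}\right) \left(-14\right) = \frac{7}{2}$)
$Y{\left(b \right)} = - b$ ($Y{\left(b \right)} = - \frac{1}{\frac{1}{b}} = - b$)
$\frac{414304}{Y{\left(-633 \right)}} + \frac{39699}{\left(123 + t{\left(-10 \right)}\right)^{2}} = \frac{414304}{\left(-1\right) \left(-633\right)} + \frac{39699}{\left(123 + \frac{7}{2}\right)^{2}} = \frac{414304}{633} + \frac{39699}{\left(\frac{253}{2}\right)^{2}} = 414304 \cdot \frac{1}{633} + \frac{39699}{\frac{64009}{4}} = \frac{414304}{633} + 39699 \cdot \frac{4}{64009} = \frac{414304}{633} + \frac{14436}{5819} = \frac{2419972964}{3683427}$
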